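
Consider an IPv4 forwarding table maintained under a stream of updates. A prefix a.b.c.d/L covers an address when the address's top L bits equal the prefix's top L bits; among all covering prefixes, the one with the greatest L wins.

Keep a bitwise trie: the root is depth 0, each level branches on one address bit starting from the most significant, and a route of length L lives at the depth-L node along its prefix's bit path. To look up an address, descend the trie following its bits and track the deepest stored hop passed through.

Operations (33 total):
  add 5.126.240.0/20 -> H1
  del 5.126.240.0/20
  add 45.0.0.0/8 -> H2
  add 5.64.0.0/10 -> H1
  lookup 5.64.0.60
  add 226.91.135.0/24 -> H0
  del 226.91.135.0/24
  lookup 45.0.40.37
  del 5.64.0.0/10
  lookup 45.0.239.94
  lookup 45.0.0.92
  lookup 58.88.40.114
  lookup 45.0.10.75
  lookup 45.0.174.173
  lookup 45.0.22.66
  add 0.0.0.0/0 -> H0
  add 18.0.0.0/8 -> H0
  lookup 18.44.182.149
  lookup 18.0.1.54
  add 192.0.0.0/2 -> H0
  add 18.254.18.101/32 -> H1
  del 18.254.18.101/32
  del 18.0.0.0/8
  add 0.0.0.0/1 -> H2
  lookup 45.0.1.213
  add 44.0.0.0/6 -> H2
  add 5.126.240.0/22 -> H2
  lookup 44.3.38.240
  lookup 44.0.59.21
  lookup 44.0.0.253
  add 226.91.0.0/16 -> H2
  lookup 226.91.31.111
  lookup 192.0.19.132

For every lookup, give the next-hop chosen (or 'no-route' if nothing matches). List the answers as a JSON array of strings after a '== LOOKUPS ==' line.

Apply in order:
  + 5.126.240.0/20 (H1) depth=20
  del 5.126.240.0/20 (clear depth 20)
  + 45.0.0.0/8 (H2) depth=8
  + 5.64.0.0/10 (H1) depth=10
  Q 5.64.0.60: descend 0000010101 ; hops seen [H1] ; pick H1
  + 226.91.135.0/24 (H0) depth=24
  del 226.91.135.0/24 (clear depth 24)
  Q 45.0.40.37: descend 00101101 ; hops seen [H2] ; pick H2
  del 5.64.0.0/10 (clear depth 10)
  Q 45.0.239.94: descend 00101101 ; hops seen [H2] ; pick H2
  Q 45.0.0.92: descend 00101101 ; hops seen [H2] ; pick H2
  Q 58.88.40.114: descend 001 ; hops seen [∅] ; pick no-route
  Q 45.0.10.75: descend 00101101 ; hops seen [H2] ; pick H2
  Q 45.0.174.173: descend 00101101 ; hops seen [H2] ; pick H2
  Q 45.0.22.66: descend 00101101 ; hops seen [H2] ; pick H2
  + 0.0.0.0/0 (H0) depth=0
  + 18.0.0.0/8 (H0) depth=8
  Q 18.44.182.149: descend 00010010 ; hops seen [H0,H0] ; pick H0
  Q 18.0.1.54: descend 00010010 ; hops seen [H0,H0] ; pick H0
  + 192.0.0.0/2 (H0) depth=2
  + 18.254.18.101/32 (H1) depth=32
  del 18.254.18.101/32 (clear depth 32)
  del 18.0.0.0/8 (clear depth 8)
  + 0.0.0.0/1 (H2) depth=1
  Q 45.0.1.213: descend 00101101 ; hops seen [H0,H2,H2] ; pick H2
  + 44.0.0.0/6 (H2) depth=6
  + 5.126.240.0/22 (H2) depth=22
  Q 44.3.38.240: descend 0010110 ; hops seen [H0,H2,H2] ; pick H2
  Q 44.0.59.21: descend 0010110 ; hops seen [H0,H2,H2] ; pick H2
  Q 44.0.0.253: descend 0010110 ; hops seen [H0,H2,H2] ; pick H2
  + 226.91.0.0/16 (H2) depth=16
  Q 226.91.31.111: descend 1110001001011011 ; hops seen [H0,H0,H2] ; pick H2
  Q 192.0.19.132: descend 11 ; hops seen [H0,H0] ; pick H0

== LOOKUPS ==
["H1","H2","H2","H2","no-route","H2","H2","H2","H0","H0","H2","H2","H2","H2","H2","H0"]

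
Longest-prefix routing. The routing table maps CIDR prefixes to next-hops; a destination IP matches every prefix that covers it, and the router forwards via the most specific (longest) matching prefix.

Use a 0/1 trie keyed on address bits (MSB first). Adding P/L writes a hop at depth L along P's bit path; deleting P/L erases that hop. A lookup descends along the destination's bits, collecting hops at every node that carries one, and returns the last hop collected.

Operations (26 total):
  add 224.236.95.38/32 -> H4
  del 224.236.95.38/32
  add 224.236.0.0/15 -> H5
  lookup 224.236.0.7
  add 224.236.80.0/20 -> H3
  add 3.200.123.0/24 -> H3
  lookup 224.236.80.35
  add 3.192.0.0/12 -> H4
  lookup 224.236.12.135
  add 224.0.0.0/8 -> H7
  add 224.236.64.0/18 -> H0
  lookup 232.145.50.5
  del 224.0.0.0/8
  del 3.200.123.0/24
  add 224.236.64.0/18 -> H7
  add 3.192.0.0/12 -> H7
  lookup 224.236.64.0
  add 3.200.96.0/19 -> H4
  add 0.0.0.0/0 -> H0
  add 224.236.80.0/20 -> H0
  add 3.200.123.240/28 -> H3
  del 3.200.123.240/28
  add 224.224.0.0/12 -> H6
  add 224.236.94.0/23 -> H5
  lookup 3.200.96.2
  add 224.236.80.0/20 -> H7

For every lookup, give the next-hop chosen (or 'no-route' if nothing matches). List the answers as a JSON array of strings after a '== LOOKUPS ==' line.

Process each operation:
  add 224.236.95.38/32 -> H4 at depth 32
  - 224.236.95.38/32 clear@32
  add 224.236.0.0/15 -> H5 at depth 15
  ? 224.236.0.7  path d0:-→d1:-→d2:-→d3:-→d4:-→d5:-→d6:-→d7:-→d8:-→d9:-→d10:-→d11:-→d12:-→d13:-→d14:-→d15:H5→d16:-→d17:-  best=H5
  add 224.236.80.0/20 -> H3 at depth 20
  add 3.200.123.0/24 -> H3 at depth 24
  ? 224.236.80.35  path d0:-→d1:-→d2:-→d3:-→d4:-→d5:-→d6:-→d7:-→d8:-→d9:-→d10:-→d11:-→d12:-→d13:-→d14:-→d15:H5→d16:-→d17:-→d18:-→d19:-→d20:H3  best=H3
  add 3.192.0.0/12 -> H4 at depth 12
  ? 224.236.12.135  path d0:-→d1:-→d2:-→d3:-→d4:-→d5:-→d6:-→d7:-→d8:-→d9:-→d10:-→d11:-→d12:-→d13:-→d14:-→d15:H5→d16:-→d17:-  best=H5
  add 224.0.0.0/8 -> H7 at depth 8
  add 224.236.64.0/18 -> H0 at depth 18
  ? 232.145.50.5  path d0:-→d1:-→d2:-→d3:-→d4:-  best=no-route
  - 224.0.0.0/8 clear@8
  - 3.200.123.0/24 clear@24
  add 224.236.64.0/18 -> H7 at depth 18
  add 3.192.0.0/12 -> H7 at depth 12
  ? 224.236.64.0  path d0:-→d1:-→d2:-→d3:-→d4:-→d5:-→d6:-→d7:-→d8:-→d9:-→d10:-→d11:-→d12:-→d13:-→d14:-→d15:H5→d16:-→d17:-→d18:H7→d19:-  best=H7
  add 3.200.96.0/19 -> H4 at depth 19
  add 0.0.0.0/0 -> H0 at depth 0
  add 224.236.80.0/20 -> H0 at depth 20
  add 3.200.123.240/28 -> H3 at depth 28
  - 3.200.123.240/28 clear@28
  add 224.224.0.0/12 -> H6 at depth 12
  add 224.236.94.0/23 -> H5 at depth 23
  ? 3.200.96.2  path d0:H0→d1:-→d2:-→d3:-→d4:-→d5:-→d6:-→d7:-→d8:-→d9:-→d10:-→d11:-→d12:H7→d13:-→d14:-→d15:-→d16:-→d17:-→d18:-→d19:H4  best=H4
  add 224.236.80.0/20 -> H7 at depth 20

== LOOKUPS ==
["H5","H3","H5","no-route","H7","H4"]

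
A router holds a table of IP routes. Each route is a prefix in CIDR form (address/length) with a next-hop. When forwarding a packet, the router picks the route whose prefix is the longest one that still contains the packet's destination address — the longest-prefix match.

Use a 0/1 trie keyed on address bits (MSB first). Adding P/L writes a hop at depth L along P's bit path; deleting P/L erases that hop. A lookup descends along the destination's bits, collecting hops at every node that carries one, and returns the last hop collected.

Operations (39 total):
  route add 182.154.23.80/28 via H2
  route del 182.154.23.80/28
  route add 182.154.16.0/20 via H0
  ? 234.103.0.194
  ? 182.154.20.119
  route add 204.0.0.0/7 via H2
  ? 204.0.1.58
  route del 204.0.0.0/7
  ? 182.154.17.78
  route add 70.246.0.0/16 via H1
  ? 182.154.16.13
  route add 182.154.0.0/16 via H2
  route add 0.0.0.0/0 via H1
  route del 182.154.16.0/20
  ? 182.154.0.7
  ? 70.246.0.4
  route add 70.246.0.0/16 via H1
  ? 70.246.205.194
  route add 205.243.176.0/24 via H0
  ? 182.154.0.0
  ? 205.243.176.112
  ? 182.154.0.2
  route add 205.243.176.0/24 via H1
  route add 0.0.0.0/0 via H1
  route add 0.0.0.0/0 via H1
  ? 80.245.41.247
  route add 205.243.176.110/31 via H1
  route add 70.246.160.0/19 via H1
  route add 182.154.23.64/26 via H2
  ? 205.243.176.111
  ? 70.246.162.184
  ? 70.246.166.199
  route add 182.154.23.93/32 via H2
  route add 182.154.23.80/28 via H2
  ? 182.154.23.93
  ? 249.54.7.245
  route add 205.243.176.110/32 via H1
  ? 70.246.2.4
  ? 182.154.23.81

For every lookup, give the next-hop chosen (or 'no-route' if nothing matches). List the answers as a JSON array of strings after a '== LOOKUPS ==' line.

Process each operation:
  + 182.154.23.80/28 (H2) depth=28
  del 182.154.23.80/28 (clear depth 28)
  + 182.154.16.0/20 (H0) depth=20
  lookup 234.103.0.194: bits 1 walk d0:-→d1:- -> no-route
  lookup 182.154.20.119: bits 1011011010011010000101 walk d0:-→d1:-→d2:-→d3:-→d4:-→d5:-→d6:-→d7:-→d8:-→d9:-→d10:-→d11:-→d12:-→d13:-→d14:-→d15:-→d16:-→d17:-→d18:-→d19:-→d20:H0→d21:-→d22:- -> H0
  + 204.0.0.0/7 (H2) depth=7
  lookup 204.0.1.58: bits 1100110 walk d0:-→d1:-→d2:-→d3:-→d4:-→d5:-→d6:-→d7:H2 -> H2
  del 204.0.0.0/7 (clear depth 7)
  lookup 182.154.17.78: bits 101101101001101000010 walk d0:-→d1:-→d2:-→d3:-→d4:-→d5:-→d6:-→d7:-→d8:-→d9:-→d10:-→d11:-→d12:-→d13:-→d14:-→d15:-→d16:-→d17:-→d18:-→d19:-→d20:H0→d21:- -> H0
  + 70.246.0.0/16 (H1) depth=16
  lookup 182.154.16.13: bits 101101101001101000010 walk d0:-→d1:-→d2:-→d3:-→d4:-→d5:-→d6:-→d7:-→d8:-→d9:-→d10:-→d11:-→d12:-→d13:-→d14:-→d15:-→d16:-→d17:-→d18:-→d19:-→d20:H0→d21:- -> H0
  + 182.154.0.0/16 (H2) depth=16
  + 0.0.0.0/0 (H1) depth=0
  del 182.154.16.0/20 (clear depth 20)
  lookup 182.154.0.7: bits 1011011010011010000 walk d0:H1→d1:-→d2:-→d3:-→d4:-→d5:-→d6:-→d7:-→d8:-→d9:-→d10:-→d11:-→d12:-→d13:-→d14:-→d15:-→d16:H2→d17:-→d18:-→d19:- -> H2
  lookup 70.246.0.4: bits 0100011011110110 walk d0:H1→d1:-→d2:-→d3:-→d4:-→d5:-→d6:-→d7:-→d8:-→d9:-→d10:-→d11:-→d12:-→d13:-→d14:-→d15:-→d16:H1 -> H1
  + 70.246.0.0/16 (H1) depth=16
  lookup 70.246.205.194: bits 0100011011110110 walk d0:H1→d1:-→d2:-→d3:-→d4:-→d5:-→d6:-→d7:-→d8:-→d9:-→d10:-→d11:-→d12:-→d13:-→d14:-→d15:-→d16:H1 -> H1
  + 205.243.176.0/24 (H0) depth=24
  lookup 182.154.0.0: bits 1011011010011010000 walk d0:H1→d1:-→d2:-→d3:-→d4:-→d5:-→d6:-→d7:-→d8:-→d9:-→d10:-→d11:-→d12:-→d13:-→d14:-→d15:-→d16:H2→d17:-→d18:-→d19:- -> H2
  lookup 205.243.176.112: bits 110011011111001110110000 walk d0:H1→d1:-→d2:-→d3:-→d4:-→d5:-→d6:-→d7:-→d8:-→d9:-→d10:-→d11:-→d12:-→d13:-→d14:-→d15:-→d16:-→d17:-→d18:-→d19:-→d20:-→d21:-→d22:-→d23:-→d24:H0 -> H0
  lookup 182.154.0.2: bits 1011011010011010000 walk d0:H1→d1:-→d2:-→d3:-→d4:-→d5:-→d6:-→d7:-→d8:-→d9:-→d10:-→d11:-→d12:-→d13:-→d14:-→d15:-→d16:H2→d17:-→d18:-→d19:- -> H2
  + 205.243.176.0/24 (H1) depth=24
  + 0.0.0.0/0 (H1) depth=0
  + 0.0.0.0/0 (H1) depth=0
  lookup 80.245.41.247: bits 010 walk d0:H1→d1:-→d2:-→d3:- -> H1
  + 205.243.176.110/31 (H1) depth=31
  + 70.246.160.0/19 (H1) depth=19
  + 182.154.23.64/26 (H2) depth=26
  lookup 205.243.176.111: bits 1100110111110011101100000110111 walk d0:H1→d1:-→d2:-→d3:-→d4:-→d5:-→d6:-→d7:-→d8:-→d9:-→d10:-→d11:-→d12:-→d13:-→d14:-→d15:-→d16:-→d17:-→d18:-→d19:-→d20:-→d21:-→d22:-→d23:-→d24:H1→d25:-→d26:-→d27:-→d28:-→d29:-→d30:-→d31:H1 -> H1
  lookup 70.246.162.184: bits 0100011011110110101 walk d0:H1→d1:-→d2:-→d3:-→d4:-→d5:-→d6:-→d7:-→d8:-→d9:-→d10:-→d11:-→d12:-→d13:-→d14:-→d15:-→d16:H1→d17:-→d18:-→d19:H1 -> H1
  lookup 70.246.166.199: bits 0100011011110110101 walk d0:H1→d1:-→d2:-→d3:-→d4:-→d5:-→d6:-→d7:-→d8:-→d9:-→d10:-→d11:-→d12:-→d13:-→d14:-→d15:-→d16:H1→d17:-→d18:-→d19:H1 -> H1
  + 182.154.23.93/32 (H2) depth=32
  + 182.154.23.80/28 (H2) depth=28
  lookup 182.154.23.93: bits 10110110100110100001011101011101 walk d0:H1→d1:-→d2:-→d3:-→d4:-→d5:-→d6:-→d7:-→d8:-→d9:-→d10:-→d11:-→d12:-→d13:-→d14:-→d15:-→d16:H2→d17:-→d18:-→d19:-→d20:-→d21:-→d22:-→d23:-→d24:-→d25:-→d26:H2→d27:-→d28:H2→d29:-→d30:-→d31:-→d32:H2 -> H2
  lookup 249.54.7.245: bits 11 walk d0:H1→d1:-→d2:- -> H1
  + 205.243.176.110/32 (H1) depth=32
  lookup 70.246.2.4: bits 0100011011110110 walk d0:H1→d1:-→d2:-→d3:-→d4:-→d5:-→d6:-→d7:-→d8:-→d9:-→d10:-→d11:-→d12:-→d13:-→d14:-→d15:-→d16:H1 -> H1
  lookup 182.154.23.81: bits 1011011010011010000101110101 walk d0:H1→d1:-→d2:-→d3:-→d4:-→d5:-→d6:-→d7:-→d8:-→d9:-→d10:-→d11:-→d12:-→d13:-→d14:-→d15:-→d16:H2→d17:-→d18:-→d19:-→d20:-→d21:-→d22:-→d23:-→d24:-→d25:-→d26:H2→d27:-→d28:H2 -> H2

== LOOKUPS ==
["no-route","H0","H2","H0","H0","H2","H1","H1","H2","H0","H2","H1","H1","H1","H1","H2","H1","H1","H2"]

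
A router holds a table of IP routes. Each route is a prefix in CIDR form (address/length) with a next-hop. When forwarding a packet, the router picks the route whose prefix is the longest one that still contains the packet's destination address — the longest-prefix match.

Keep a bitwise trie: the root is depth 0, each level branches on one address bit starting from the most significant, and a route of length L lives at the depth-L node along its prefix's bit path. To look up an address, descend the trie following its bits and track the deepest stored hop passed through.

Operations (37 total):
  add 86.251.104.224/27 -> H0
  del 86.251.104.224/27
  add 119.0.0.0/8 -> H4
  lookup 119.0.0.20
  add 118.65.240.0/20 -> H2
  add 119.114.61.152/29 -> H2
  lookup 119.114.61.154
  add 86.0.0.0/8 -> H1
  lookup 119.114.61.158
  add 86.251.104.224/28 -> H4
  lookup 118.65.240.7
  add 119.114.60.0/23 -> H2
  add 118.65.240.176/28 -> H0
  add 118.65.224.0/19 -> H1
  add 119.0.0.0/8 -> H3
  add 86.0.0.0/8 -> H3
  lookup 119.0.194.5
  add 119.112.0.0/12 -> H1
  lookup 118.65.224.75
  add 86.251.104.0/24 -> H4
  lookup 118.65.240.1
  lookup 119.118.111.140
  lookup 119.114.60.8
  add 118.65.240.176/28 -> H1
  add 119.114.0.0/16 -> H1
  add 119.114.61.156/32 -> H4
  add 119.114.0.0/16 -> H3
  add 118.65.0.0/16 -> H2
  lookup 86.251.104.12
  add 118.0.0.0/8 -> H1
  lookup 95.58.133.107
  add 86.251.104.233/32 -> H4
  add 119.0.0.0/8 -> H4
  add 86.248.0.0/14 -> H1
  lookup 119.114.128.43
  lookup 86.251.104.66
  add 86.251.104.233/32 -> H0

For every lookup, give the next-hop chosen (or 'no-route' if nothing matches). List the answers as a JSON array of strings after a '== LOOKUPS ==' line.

Trace:
  add 86.251.104.224/27 -> H0 at depth 27
  - 86.251.104.224/27 clear@27
  add 119.0.0.0/8 -> H4 at depth 8
  Q 119.0.0.20: descend 01110111 ; hops seen [H4] ; pick H4
  add 118.65.240.0/20 -> H2 at depth 20
  add 119.114.61.152/29 -> H2 at depth 29
  Q 119.114.61.154: descend 01110111011100100011110110011 ; hops seen [H4,H2] ; pick H2
  add 86.0.0.0/8 -> H1 at depth 8
  Q 119.114.61.158: descend 01110111011100100011110110011 ; hops seen [H4,H2] ; pick H2
  add 86.251.104.224/28 -> H4 at depth 28
  Q 118.65.240.7: descend 01110110010000011111 ; hops seen [H2] ; pick H2
  add 119.114.60.0/23 -> H2 at depth 23
  add 118.65.240.176/28 -> H0 at depth 28
  add 118.65.224.0/19 -> H1 at depth 19
  add 119.0.0.0/8 -> H3 at depth 8
  add 86.0.0.0/8 -> H3 at depth 8
  Q 119.0.194.5: descend 011101110 ; hops seen [H3] ; pick H3
  add 119.112.0.0/12 -> H1 at depth 12
  Q 118.65.224.75: descend 0111011001000001111 ; hops seen [H1] ; pick H1
  add 86.251.104.0/24 -> H4 at depth 24
  Q 118.65.240.1: descend 011101100100000111110000 ; hops seen [H1,H2] ; pick H2
  Q 119.118.111.140: descend 0111011101110 ; hops seen [H3,H1] ; pick H1
  Q 119.114.60.8: descend 01110111011100100011110 ; hops seen [H3,H1,H2] ; pick H2
  add 118.65.240.176/28 -> H1 at depth 28
  add 119.114.0.0/16 -> H1 at depth 16
  add 119.114.61.156/32 -> H4 at depth 32
  add 119.114.0.0/16 -> H3 at depth 16
  add 118.65.0.0/16 -> H2 at depth 16
  Q 86.251.104.12: descend 010101101111101101101000 ; hops seen [H3,H4] ; pick H4
  add 118.0.0.0/8 -> H1 at depth 8
  Q 95.58.133.107: descend 0101 ; hops seen [∅] ; pick no-route
  add 86.251.104.233/32 -> H4 at depth 32
  add 119.0.0.0/8 -> H4 at depth 8
  add 86.248.0.0/14 -> H1 at depth 14
  Q 119.114.128.43: descend 0111011101110010 ; hops seen [H4,H1,H3] ; pick H3
  Q 86.251.104.66: descend 010101101111101101101000 ; hops seen [H3,H1,H4] ; pick H4
  add 86.251.104.233/32 -> H0 at depth 32

== LOOKUPS ==
["H4","H2","H2","H2","H3","H1","H2","H1","H2","H4","no-route","H3","H4"]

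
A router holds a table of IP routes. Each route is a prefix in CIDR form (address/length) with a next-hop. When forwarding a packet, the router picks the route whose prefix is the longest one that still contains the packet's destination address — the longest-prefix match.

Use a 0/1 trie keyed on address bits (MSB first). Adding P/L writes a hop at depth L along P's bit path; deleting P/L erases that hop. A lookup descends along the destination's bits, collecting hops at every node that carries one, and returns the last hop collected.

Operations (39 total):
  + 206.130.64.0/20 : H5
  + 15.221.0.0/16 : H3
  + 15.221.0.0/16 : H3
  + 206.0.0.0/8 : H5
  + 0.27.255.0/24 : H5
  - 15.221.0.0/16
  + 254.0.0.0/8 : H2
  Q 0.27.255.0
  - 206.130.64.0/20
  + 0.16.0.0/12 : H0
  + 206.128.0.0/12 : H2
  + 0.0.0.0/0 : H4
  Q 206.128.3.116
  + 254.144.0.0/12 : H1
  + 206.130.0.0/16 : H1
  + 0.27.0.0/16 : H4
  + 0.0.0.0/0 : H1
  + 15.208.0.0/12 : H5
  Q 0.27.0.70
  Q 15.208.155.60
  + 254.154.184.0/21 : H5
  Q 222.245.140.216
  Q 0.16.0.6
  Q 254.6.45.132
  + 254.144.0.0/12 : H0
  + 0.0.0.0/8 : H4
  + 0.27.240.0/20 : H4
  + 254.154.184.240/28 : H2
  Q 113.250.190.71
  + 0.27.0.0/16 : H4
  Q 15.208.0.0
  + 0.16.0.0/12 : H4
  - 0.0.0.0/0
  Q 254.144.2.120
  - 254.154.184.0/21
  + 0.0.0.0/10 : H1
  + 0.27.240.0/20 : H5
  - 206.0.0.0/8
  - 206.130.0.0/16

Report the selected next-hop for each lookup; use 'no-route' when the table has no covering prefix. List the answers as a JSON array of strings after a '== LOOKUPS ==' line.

Apply in order:
  + 206.130.64.0/20 (H5) depth=20
  + 15.221.0.0/16 (H3) depth=16
  + 15.221.0.0/16 (H3) depth=16
  + 206.0.0.0/8 (H5) depth=8
  + 0.27.255.0/24 (H5) depth=24
  - 15.221.0.0/16 clear@16
  + 254.0.0.0/8 (H2) depth=8
  Q 0.27.255.0: descend 000000000001101111111111 ; hops seen [H5] ; pick H5
  - 206.130.64.0/20 clear@20
  + 0.16.0.0/12 (H0) depth=12
  + 206.128.0.0/12 (H2) depth=12
  + 0.0.0.0/0 (H4) depth=0
  Q 206.128.3.116: descend 11001110100000 ; hops seen [H4,H5,H2] ; pick H2
  + 254.144.0.0/12 (H1) depth=12
  + 206.130.0.0/16 (H1) depth=16
  + 0.27.0.0/16 (H4) depth=16
  + 0.0.0.0/0 (H1) depth=0
  + 15.208.0.0/12 (H5) depth=12
  Q 0.27.0.70: descend 0000000000011011 ; hops seen [H1,H0,H4] ; pick H4
  Q 15.208.155.60: descend 000011111101 ; hops seen [H1,H5] ; pick H5
  + 254.154.184.0/21 (H5) depth=21
  Q 222.245.140.216: descend 110 ; hops seen [H1] ; pick H1
  Q 0.16.0.6: descend 000000000001 ; hops seen [H1,H0] ; pick H0
  Q 254.6.45.132: descend 11111110 ; hops seen [H1,H2] ; pick H2
  + 254.144.0.0/12 (H0) depth=12
  + 0.0.0.0/8 (H4) depth=8
  + 0.27.240.0/20 (H4) depth=20
  + 254.154.184.240/28 (H2) depth=28
  Q 113.250.190.71: descend 0 ; hops seen [H1] ; pick H1
  + 0.27.0.0/16 (H4) depth=16
  Q 15.208.0.0: descend 000011111101 ; hops seen [H1,H5] ; pick H5
  + 0.16.0.0/12 (H4) depth=12
  - 0.0.0.0/0 clear@0
  Q 254.144.2.120: descend 111111101001 ; hops seen [H2,H0] ; pick H0
  - 254.154.184.0/21 clear@21
  + 0.0.0.0/10 (H1) depth=10
  + 0.27.240.0/20 (H5) depth=20
  - 206.0.0.0/8 clear@8
  - 206.130.0.0/16 clear@16

== LOOKUPS ==
["H5","H2","H4","H5","H1","H0","H2","H1","H5","H0"]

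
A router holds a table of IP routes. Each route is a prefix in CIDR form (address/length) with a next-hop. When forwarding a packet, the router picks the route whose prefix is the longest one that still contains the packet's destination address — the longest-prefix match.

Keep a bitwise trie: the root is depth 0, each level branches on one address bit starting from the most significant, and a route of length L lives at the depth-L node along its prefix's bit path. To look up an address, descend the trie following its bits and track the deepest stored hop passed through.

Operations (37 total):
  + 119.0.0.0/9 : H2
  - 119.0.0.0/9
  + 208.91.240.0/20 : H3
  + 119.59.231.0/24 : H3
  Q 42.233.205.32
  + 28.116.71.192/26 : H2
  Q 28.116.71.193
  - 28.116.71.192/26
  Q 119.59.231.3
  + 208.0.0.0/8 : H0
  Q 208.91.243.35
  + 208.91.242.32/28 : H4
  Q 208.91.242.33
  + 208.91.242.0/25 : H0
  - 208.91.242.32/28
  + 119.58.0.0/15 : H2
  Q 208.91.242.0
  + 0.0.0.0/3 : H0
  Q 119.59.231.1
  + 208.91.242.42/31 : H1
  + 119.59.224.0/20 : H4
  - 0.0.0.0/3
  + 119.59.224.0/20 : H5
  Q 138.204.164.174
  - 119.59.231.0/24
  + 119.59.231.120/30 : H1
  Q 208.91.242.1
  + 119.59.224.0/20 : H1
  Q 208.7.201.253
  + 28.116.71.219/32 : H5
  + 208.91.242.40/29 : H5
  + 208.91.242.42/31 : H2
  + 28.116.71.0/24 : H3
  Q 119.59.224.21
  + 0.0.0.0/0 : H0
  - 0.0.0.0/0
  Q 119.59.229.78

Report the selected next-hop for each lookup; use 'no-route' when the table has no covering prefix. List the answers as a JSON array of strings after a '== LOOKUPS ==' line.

Process each operation:
  + 119.0.0.0/9 (H2) depth=9
  del 119.0.0.0/9 (clear depth 9)
  + 208.91.240.0/20 (H3) depth=20
  + 119.59.231.0/24 (H3) depth=24
  Q 42.233.205.32: descend 0 ; hops seen [∅] ; pick no-route
  + 28.116.71.192/26 (H2) depth=26
  Q 28.116.71.193: descend 00011100011101000100011111 ; hops seen [H2] ; pick H2
  del 28.116.71.192/26 (clear depth 26)
  Q 119.59.231.3: descend 011101110011101111100111 ; hops seen [H3] ; pick H3
  + 208.0.0.0/8 (H0) depth=8
  Q 208.91.243.35: descend 11010000010110111111 ; hops seen [H0,H3] ; pick H3
  + 208.91.242.32/28 (H4) depth=28
  Q 208.91.242.33: descend 1101000001011011111100100010 ; hops seen [H0,H3,H4] ; pick H4
  + 208.91.242.0/25 (H0) depth=25
  del 208.91.242.32/28 (clear depth 28)
  + 119.58.0.0/15 (H2) depth=15
  Q 208.91.242.0: descend 11010000010110111111001000 ; hops seen [H0,H3,H0] ; pick H0
  + 0.0.0.0/3 (H0) depth=3
  Q 119.59.231.1: descend 011101110011101111100111 ; hops seen [H2,H3] ; pick H3
  + 208.91.242.42/31 (H1) depth=31
  + 119.59.224.0/20 (H4) depth=20
  del 0.0.0.0/3 (clear depth 3)
  + 119.59.224.0/20 (H5) depth=20
  Q 138.204.164.174: descend 1 ; hops seen [∅] ; pick no-route
  del 119.59.231.0/24 (clear depth 24)
  + 119.59.231.120/30 (H1) depth=30
  Q 208.91.242.1: descend 11010000010110111111001000 ; hops seen [H0,H3,H0] ; pick H0
  + 119.59.224.0/20 (H1) depth=20
  Q 208.7.201.253: descend 110100000 ; hops seen [H0] ; pick H0
  + 28.116.71.219/32 (H5) depth=32
  + 208.91.242.40/29 (H5) depth=29
  + 208.91.242.42/31 (H2) depth=31
  + 28.116.71.0/24 (H3) depth=24
  Q 119.59.224.21: descend 011101110011101111100 ; hops seen [H2,H1] ; pick H1
  + 0.0.0.0/0 (H0) depth=0
  del 0.0.0.0/0 (clear depth 0)
  Q 119.59.229.78: descend 0111011100111011111001 ; hops seen [H2,H1] ; pick H1

== LOOKUPS ==
["no-route","H2","H3","H3","H4","H0","H3","no-route","H0","H0","H1","H1"]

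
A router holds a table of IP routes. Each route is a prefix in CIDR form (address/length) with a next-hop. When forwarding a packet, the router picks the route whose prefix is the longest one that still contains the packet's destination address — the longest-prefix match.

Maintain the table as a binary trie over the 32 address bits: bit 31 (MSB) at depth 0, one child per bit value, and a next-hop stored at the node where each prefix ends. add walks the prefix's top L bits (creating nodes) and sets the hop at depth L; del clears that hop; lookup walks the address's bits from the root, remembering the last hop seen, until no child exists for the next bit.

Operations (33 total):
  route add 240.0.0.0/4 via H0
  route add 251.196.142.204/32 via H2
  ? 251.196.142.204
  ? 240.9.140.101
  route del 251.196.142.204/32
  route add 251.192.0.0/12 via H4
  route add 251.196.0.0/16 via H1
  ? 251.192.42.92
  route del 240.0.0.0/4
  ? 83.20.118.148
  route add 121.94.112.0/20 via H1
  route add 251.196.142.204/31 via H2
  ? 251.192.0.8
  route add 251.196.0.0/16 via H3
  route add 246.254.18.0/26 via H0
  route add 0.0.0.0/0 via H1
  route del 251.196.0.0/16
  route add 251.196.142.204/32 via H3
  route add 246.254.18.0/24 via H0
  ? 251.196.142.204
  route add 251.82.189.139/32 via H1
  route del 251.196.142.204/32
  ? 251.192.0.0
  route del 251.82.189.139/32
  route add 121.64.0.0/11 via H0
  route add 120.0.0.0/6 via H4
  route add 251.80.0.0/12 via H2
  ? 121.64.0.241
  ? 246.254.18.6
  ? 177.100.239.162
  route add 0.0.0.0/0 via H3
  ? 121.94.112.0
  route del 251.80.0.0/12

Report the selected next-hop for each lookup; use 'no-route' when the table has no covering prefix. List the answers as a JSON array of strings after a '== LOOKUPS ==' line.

Trace:
  add 240.0.0.0/4 -> H0 at depth 4
  add 251.196.142.204/32 -> H2 at depth 32
  Q 251.196.142.204: descend 11111011110001001000111011001100 ; hops seen [H0,H2] ; pick H2
  Q 240.9.140.101: descend 1111 ; hops seen [H0] ; pick H0
  - 251.196.142.204/32 clear@32
  add 251.192.0.0/12 -> H4 at depth 12
  add 251.196.0.0/16 -> H1 at depth 16
  Q 251.192.42.92: descend 1111101111000 ; hops seen [H0,H4] ; pick H4
  - 240.0.0.0/4 clear@4
  Q 83.20.118.148: descend ε ; hops seen [∅] ; pick no-route
  add 121.94.112.0/20 -> H1 at depth 20
  add 251.196.142.204/31 -> H2 at depth 31
  Q 251.192.0.8: descend 1111101111000 ; hops seen [H4] ; pick H4
  add 251.196.0.0/16 -> H3 at depth 16
  add 246.254.18.0/26 -> H0 at depth 26
  add 0.0.0.0/0 -> H1 at depth 0
  - 251.196.0.0/16 clear@16
  add 251.196.142.204/32 -> H3 at depth 32
  add 246.254.18.0/24 -> H0 at depth 24
  Q 251.196.142.204: descend 11111011110001001000111011001100 ; hops seen [H1,H4,H2,H3] ; pick H3
  add 251.82.189.139/32 -> H1 at depth 32
  - 251.196.142.204/32 clear@32
  Q 251.192.0.0: descend 1111101111000 ; hops seen [H1,H4] ; pick H4
  - 251.82.189.139/32 clear@32
  add 121.64.0.0/11 -> H0 at depth 11
  add 120.0.0.0/6 -> H4 at depth 6
  add 251.80.0.0/12 -> H2 at depth 12
  Q 121.64.0.241: descend 01111001010 ; hops seen [H1,H4,H0] ; pick H0
  Q 246.254.18.6: descend 11110110111111100001001000 ; hops seen [H1,H0,H0] ; pick H0
  Q 177.100.239.162: descend 1 ; hops seen [H1] ; pick H1
  add 0.0.0.0/0 -> H3 at depth 0
  Q 121.94.112.0: descend 01111001010111100111 ; hops seen [H3,H4,H0,H1] ; pick H1
  - 251.80.0.0/12 clear@12

== LOOKUPS ==
["H2","H0","H4","no-route","H4","H3","H4","H0","H0","H1","H1"]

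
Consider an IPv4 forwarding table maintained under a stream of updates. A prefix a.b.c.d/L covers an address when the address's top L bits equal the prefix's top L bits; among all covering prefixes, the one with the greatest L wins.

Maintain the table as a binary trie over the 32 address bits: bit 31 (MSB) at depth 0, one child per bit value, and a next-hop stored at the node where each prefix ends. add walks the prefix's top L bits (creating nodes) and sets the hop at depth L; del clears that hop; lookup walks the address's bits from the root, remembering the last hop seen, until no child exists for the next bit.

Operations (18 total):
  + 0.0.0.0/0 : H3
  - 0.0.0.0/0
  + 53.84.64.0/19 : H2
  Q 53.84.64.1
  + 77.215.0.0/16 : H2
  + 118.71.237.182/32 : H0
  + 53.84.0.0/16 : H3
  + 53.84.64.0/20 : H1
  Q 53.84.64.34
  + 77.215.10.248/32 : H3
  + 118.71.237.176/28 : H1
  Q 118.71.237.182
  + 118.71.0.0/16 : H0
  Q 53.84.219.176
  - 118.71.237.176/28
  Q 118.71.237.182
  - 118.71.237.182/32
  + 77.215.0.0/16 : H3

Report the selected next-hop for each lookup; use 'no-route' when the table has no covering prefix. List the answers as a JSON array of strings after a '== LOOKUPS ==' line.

Process each operation:
  + 0.0.0.0/0 (H3) depth=0
  - 0.0.0.0/0 clear@0
  + 53.84.64.0/19 (H2) depth=19
  Q 53.84.64.1: descend 0011010101010100010 ; hops seen [H2] ; pick H2
  + 77.215.0.0/16 (H2) depth=16
  + 118.71.237.182/32 (H0) depth=32
  + 53.84.0.0/16 (H3) depth=16
  + 53.84.64.0/20 (H1) depth=20
  Q 53.84.64.34: descend 00110101010101000100 ; hops seen [H3,H2,H1] ; pick H1
  + 77.215.10.248/32 (H3) depth=32
  + 118.71.237.176/28 (H1) depth=28
  Q 118.71.237.182: descend 01110110010001111110110110110110 ; hops seen [H1,H0] ; pick H0
  + 118.71.0.0/16 (H0) depth=16
  Q 53.84.219.176: descend 0011010101010100 ; hops seen [H3] ; pick H3
  - 118.71.237.176/28 clear@28
  Q 118.71.237.182: descend 01110110010001111110110110110110 ; hops seen [H0,H0] ; pick H0
  - 118.71.237.182/32 clear@32
  + 77.215.0.0/16 (H3) depth=16

== LOOKUPS ==
["H2","H1","H0","H3","H0"]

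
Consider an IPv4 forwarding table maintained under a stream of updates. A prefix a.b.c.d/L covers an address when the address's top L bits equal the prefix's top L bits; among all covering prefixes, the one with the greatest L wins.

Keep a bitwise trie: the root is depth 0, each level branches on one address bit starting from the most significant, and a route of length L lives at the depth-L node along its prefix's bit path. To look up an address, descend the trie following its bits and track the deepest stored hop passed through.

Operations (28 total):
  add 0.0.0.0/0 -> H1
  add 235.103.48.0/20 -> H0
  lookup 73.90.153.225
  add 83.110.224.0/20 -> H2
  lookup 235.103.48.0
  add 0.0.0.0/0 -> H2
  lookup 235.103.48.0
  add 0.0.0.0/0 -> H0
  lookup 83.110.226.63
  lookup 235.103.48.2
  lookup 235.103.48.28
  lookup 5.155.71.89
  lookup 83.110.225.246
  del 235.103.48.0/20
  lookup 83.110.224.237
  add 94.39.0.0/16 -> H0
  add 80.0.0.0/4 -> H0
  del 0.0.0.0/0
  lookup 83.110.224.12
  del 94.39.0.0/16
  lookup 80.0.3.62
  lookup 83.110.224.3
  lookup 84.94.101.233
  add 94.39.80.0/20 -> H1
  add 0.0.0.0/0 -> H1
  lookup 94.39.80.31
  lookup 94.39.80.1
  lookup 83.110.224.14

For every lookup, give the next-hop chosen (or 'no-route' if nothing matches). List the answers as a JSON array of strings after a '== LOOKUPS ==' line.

Process each operation:
  add 0.0.0.0/0 -> H1 at depth 0
  add 235.103.48.0/20 -> H0 at depth 20
  ? 73.90.153.225  path d0:H1  best=H1
  add 83.110.224.0/20 -> H2 at depth 20
  ? 235.103.48.0  path d0:H1→d1:-→d2:-→d3:-→d4:-→d5:-→d6:-→d7:-→d8:-→d9:-→d10:-→d11:-→d12:-→d13:-→d14:-→d15:-→d16:-→d17:-→d18:-→d19:-→d20:H0  best=H0
  add 0.0.0.0/0 -> H2 at depth 0
  ? 235.103.48.0  path d0:H2→d1:-→d2:-→d3:-→d4:-→d5:-→d6:-→d7:-→d8:-→d9:-→d10:-→d11:-→d12:-→d13:-→d14:-→d15:-→d16:-→d17:-→d18:-→d19:-→d20:H0  best=H0
  add 0.0.0.0/0 -> H0 at depth 0
  ? 83.110.226.63  path d0:H0→d1:-→d2:-→d3:-→d4:-→d5:-→d6:-→d7:-→d8:-→d9:-→d10:-→d11:-→d12:-→d13:-→d14:-→d15:-→d16:-→d17:-→d18:-→d19:-→d20:H2  best=H2
  ? 235.103.48.2  path d0:H0→d1:-→d2:-→d3:-→d4:-→d5:-→d6:-→d7:-→d8:-→d9:-→d10:-→d11:-→d12:-→d13:-→d14:-→d15:-→d16:-→d17:-→d18:-→d19:-→d20:H0  best=H0
  ? 235.103.48.28  path d0:H0→d1:-→d2:-→d3:-→d4:-→d5:-→d6:-→d7:-→d8:-→d9:-→d10:-→d11:-→d12:-→d13:-→d14:-→d15:-→d16:-→d17:-→d18:-→d19:-→d20:H0  best=H0
  ? 5.155.71.89  path d0:H0→d1:-  best=H0
  ? 83.110.225.246  path d0:H0→d1:-→d2:-→d3:-→d4:-→d5:-→d6:-→d7:-→d8:-→d9:-→d10:-→d11:-→d12:-→d13:-→d14:-→d15:-→d16:-→d17:-→d18:-→d19:-→d20:H2  best=H2
  del 235.103.48.0/20 (clear depth 20)
  ? 83.110.224.237  path d0:H0→d1:-→d2:-→d3:-→d4:-→d5:-→d6:-→d7:-→d8:-→d9:-→d10:-→d11:-→d12:-→d13:-→d14:-→d15:-→d16:-→d17:-→d18:-→d19:-→d20:H2  best=H2
  add 94.39.0.0/16 -> H0 at depth 16
  add 80.0.0.0/4 -> H0 at depth 4
  del 0.0.0.0/0 (clear depth 0)
  ? 83.110.224.12  path d0:-→d1:-→d2:-→d3:-→d4:H0→d5:-→d6:-→d7:-→d8:-→d9:-→d10:-→d11:-→d12:-→d13:-→d14:-→d15:-→d16:-→d17:-→d18:-→d19:-→d20:H2  best=H2
  del 94.39.0.0/16 (clear depth 16)
  ? 80.0.3.62  path d0:-→d1:-→d2:-→d3:-→d4:H0→d5:-→d6:-  best=H0
  ? 83.110.224.3  path d0:-→d1:-→d2:-→d3:-→d4:H0→d5:-→d6:-→d7:-→d8:-→d9:-→d10:-→d11:-→d12:-→d13:-→d14:-→d15:-→d16:-→d17:-→d18:-→d19:-→d20:H2  best=H2
  ? 84.94.101.233  path d0:-→d1:-→d2:-→d3:-→d4:H0→d5:-  best=H0
  add 94.39.80.0/20 -> H1 at depth 20
  add 0.0.0.0/0 -> H1 at depth 0
  ? 94.39.80.31  path d0:H1→d1:-→d2:-→d3:-→d4:H0→d5:-→d6:-→d7:-→d8:-→d9:-→d10:-→d11:-→d12:-→d13:-→d14:-→d15:-→d16:-→d17:-→d18:-→d19:-→d20:H1  best=H1
  ? 94.39.80.1  path d0:H1→d1:-→d2:-→d3:-→d4:H0→d5:-→d6:-→d7:-→d8:-→d9:-→d10:-→d11:-→d12:-→d13:-→d14:-→d15:-→d16:-→d17:-→d18:-→d19:-→d20:H1  best=H1
  ? 83.110.224.14  path d0:H1→d1:-→d2:-→d3:-→d4:H0→d5:-→d6:-→d7:-→d8:-→d9:-→d10:-→d11:-→d12:-→d13:-→d14:-→d15:-→d16:-→d17:-→d18:-→d19:-→d20:H2  best=H2

== LOOKUPS ==
["H1","H0","H0","H2","H0","H0","H0","H2","H2","H2","H0","H2","H0","H1","H1","H2"]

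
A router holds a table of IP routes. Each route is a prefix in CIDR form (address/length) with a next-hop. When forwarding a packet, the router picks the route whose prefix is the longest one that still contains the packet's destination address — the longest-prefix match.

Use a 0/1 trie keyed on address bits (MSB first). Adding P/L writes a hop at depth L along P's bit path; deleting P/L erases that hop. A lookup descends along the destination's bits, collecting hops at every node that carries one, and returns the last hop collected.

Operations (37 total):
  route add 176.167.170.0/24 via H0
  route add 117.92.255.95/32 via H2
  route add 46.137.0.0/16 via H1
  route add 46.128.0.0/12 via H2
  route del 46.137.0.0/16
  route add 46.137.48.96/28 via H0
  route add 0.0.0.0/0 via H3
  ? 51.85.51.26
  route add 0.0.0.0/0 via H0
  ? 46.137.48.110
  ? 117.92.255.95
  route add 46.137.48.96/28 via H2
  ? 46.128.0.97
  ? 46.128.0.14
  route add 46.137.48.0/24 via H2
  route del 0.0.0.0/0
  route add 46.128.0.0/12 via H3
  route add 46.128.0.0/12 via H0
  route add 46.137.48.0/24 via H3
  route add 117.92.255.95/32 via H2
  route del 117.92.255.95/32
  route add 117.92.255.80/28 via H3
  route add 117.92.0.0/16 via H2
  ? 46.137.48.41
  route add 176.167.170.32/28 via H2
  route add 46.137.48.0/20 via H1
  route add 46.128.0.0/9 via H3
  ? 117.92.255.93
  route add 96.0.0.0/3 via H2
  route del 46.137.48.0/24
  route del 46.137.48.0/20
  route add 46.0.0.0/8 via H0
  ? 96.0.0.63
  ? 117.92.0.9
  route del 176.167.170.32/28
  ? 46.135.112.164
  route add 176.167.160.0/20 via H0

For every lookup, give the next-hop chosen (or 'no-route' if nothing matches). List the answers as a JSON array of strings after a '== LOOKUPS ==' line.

Trace:
  add 176.167.170.0/24 -> H0 at depth 24
  add 117.92.255.95/32 -> H2 at depth 32
  add 46.137.0.0/16 -> H1 at depth 16
  add 46.128.0.0/12 -> H2 at depth 12
  del 46.137.0.0/16 (clear depth 16)
  add 46.137.48.96/28 -> H0 at depth 28
  add 0.0.0.0/0 -> H3 at depth 0
  ? 51.85.51.26  path d0:H3→d1:-→d2:-→d3:-  best=H3
  add 0.0.0.0/0 -> H0 at depth 0
  ? 46.137.48.110  path d0:H0→d1:-→d2:-→d3:-→d4:-→d5:-→d6:-→d7:-→d8:-→d9:-→d10:-→d11:-→d12:H2→d13:-→d14:-→d15:-→d16:-→d17:-→d18:-→d19:-→d20:-→d21:-→d22:-→d23:-→d24:-→d25:-→d26:-→d27:-→d28:H0  best=H0
  ? 117.92.255.95  path d0:H0→d1:-→d2:-→d3:-→d4:-→d5:-→d6:-→d7:-→d8:-→d9:-→d10:-→d11:-→d12:-→d13:-→d14:-→d15:-→d16:-→d17:-→d18:-→d19:-→d20:-→d21:-→d22:-→d23:-→d24:-→d25:-→d26:-→d27:-→d28:-→d29:-→d30:-→d31:-→d32:H2  best=H2
  add 46.137.48.96/28 -> H2 at depth 28
  ? 46.128.0.97  path d0:H0→d1:-→d2:-→d3:-→d4:-→d5:-→d6:-→d7:-→d8:-→d9:-→d10:-→d11:-→d12:H2  best=H2
  ? 46.128.0.14  path d0:H0→d1:-→d2:-→d3:-→d4:-→d5:-→d6:-→d7:-→d8:-→d9:-→d10:-→d11:-→d12:H2  best=H2
  add 46.137.48.0/24 -> H2 at depth 24
  del 0.0.0.0/0 (clear depth 0)
  add 46.128.0.0/12 -> H3 at depth 12
  add 46.128.0.0/12 -> H0 at depth 12
  add 46.137.48.0/24 -> H3 at depth 24
  add 117.92.255.95/32 -> H2 at depth 32
  del 117.92.255.95/32 (clear depth 32)
  add 117.92.255.80/28 -> H3 at depth 28
  add 117.92.0.0/16 -> H2 at depth 16
  ? 46.137.48.41  path d0:-→d1:-→d2:-→d3:-→d4:-→d5:-→d6:-→d7:-→d8:-→d9:-→d10:-→d11:-→d12:H0→d13:-→d14:-→d15:-→d16:-→d17:-→d18:-→d19:-→d20:-→d21:-→d22:-→d23:-→d24:H3→d25:-  best=H3
  add 176.167.170.32/28 -> H2 at depth 28
  add 46.137.48.0/20 -> H1 at depth 20
  add 46.128.0.0/9 -> H3 at depth 9
  ? 117.92.255.93  path d0:-→d1:-→d2:-→d3:-→d4:-→d5:-→d6:-→d7:-→d8:-→d9:-→d10:-→d11:-→d12:-→d13:-→d14:-→d15:-→d16:H2→d17:-→d18:-→d19:-→d20:-→d21:-→d22:-→d23:-→d24:-→d25:-→d26:-→d27:-→d28:H3→d29:-→d30:-  best=H3
  add 96.0.0.0/3 -> H2 at depth 3
  del 46.137.48.0/24 (clear depth 24)
  del 46.137.48.0/20 (clear depth 20)
  add 46.0.0.0/8 -> H0 at depth 8
  ? 96.0.0.63  path d0:-→d1:-→d2:-→d3:H2  best=H2
  ? 117.92.0.9  path d0:-→d1:-→d2:-→d3:H2→d4:-→d5:-→d6:-→d7:-→d8:-→d9:-→d10:-→d11:-→d12:-→d13:-→d14:-→d15:-→d16:H2  best=H2
  del 176.167.170.32/28 (clear depth 28)
  ? 46.135.112.164  path d0:-→d1:-→d2:-→d3:-→d4:-→d5:-→d6:-→d7:-→d8:H0→d9:H3→d10:-→d11:-→d12:H0  best=H0
  add 176.167.160.0/20 -> H0 at depth 20

== LOOKUPS ==
["H3","H0","H2","H2","H2","H3","H3","H2","H2","H0"]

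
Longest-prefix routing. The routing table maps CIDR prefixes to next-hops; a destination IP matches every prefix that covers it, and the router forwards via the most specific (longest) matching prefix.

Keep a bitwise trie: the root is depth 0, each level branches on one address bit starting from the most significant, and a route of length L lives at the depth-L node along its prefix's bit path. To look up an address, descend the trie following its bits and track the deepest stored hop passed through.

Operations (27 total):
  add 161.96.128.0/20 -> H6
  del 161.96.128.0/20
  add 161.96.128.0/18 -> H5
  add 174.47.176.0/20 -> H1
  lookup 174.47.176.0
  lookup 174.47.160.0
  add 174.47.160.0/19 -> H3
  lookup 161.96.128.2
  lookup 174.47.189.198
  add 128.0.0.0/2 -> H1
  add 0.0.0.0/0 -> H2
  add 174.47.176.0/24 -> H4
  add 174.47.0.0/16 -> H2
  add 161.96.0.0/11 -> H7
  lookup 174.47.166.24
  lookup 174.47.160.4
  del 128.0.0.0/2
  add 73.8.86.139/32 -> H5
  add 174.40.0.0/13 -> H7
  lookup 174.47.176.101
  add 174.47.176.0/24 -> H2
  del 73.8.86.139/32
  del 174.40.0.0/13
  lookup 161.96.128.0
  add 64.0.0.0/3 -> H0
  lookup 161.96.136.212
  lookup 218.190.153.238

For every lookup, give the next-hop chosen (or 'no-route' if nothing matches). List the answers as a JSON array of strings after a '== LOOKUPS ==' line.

Apply in order:
  + 161.96.128.0/20 (H6) depth=20
  - 161.96.128.0/20 clear@20
  + 161.96.128.0/18 (H5) depth=18
  + 174.47.176.0/20 (H1) depth=20
  ? 174.47.176.0  path d0:-→d1:-→d2:-→d3:-→d4:-→d5:-→d6:-→d7:-→d8:-→d9:-→d10:-→d11:-→d12:-→d13:-→d14:-→d15:-→d16:-→d17:-→d18:-→d19:-→d20:H1  best=H1
  ? 174.47.160.0  path d0:-→d1:-→d2:-→d3:-→d4:-→d5:-→d6:-→d7:-→d8:-→d9:-→d10:-→d11:-→d12:-→d13:-→d14:-→d15:-→d16:-→d17:-→d18:-→d19:-  best=no-route
  + 174.47.160.0/19 (H3) depth=19
  ? 161.96.128.2  path d0:-→d1:-→d2:-→d3:-→d4:-→d5:-→d6:-→d7:-→d8:-→d9:-→d10:-→d11:-→d12:-→d13:-→d14:-→d15:-→d16:-→d17:-→d18:H5→d19:-→d20:-  best=H5
  ? 174.47.189.198  path d0:-→d1:-→d2:-→d3:-→d4:-→d5:-→d6:-→d7:-→d8:-→d9:-→d10:-→d11:-→d12:-→d13:-→d14:-→d15:-→d16:-→d17:-→d18:-→d19:H3→d20:H1  best=H1
  + 128.0.0.0/2 (H1) depth=2
  + 0.0.0.0/0 (H2) depth=0
  + 174.47.176.0/24 (H4) depth=24
  + 174.47.0.0/16 (H2) depth=16
  + 161.96.0.0/11 (H7) depth=11
  ? 174.47.166.24  path d0:H2→d1:-→d2:H1→d3:-→d4:-→d5:-→d6:-→d7:-→d8:-→d9:-→d10:-→d11:-→d12:-→d13:-→d14:-→d15:-→d16:H2→d17:-→d18:-→d19:H3  best=H3
  ? 174.47.160.4  path d0:H2→d1:-→d2:H1→d3:-→d4:-→d5:-→d6:-→d7:-→d8:-→d9:-→d10:-→d11:-→d12:-→d13:-→d14:-→d15:-→d16:H2→d17:-→d18:-→d19:H3  best=H3
  - 128.0.0.0/2 clear@2
  + 73.8.86.139/32 (H5) depth=32
  + 174.40.0.0/13 (H7) depth=13
  ? 174.47.176.101  path d0:H2→d1:-→d2:-→d3:-→d4:-→d5:-→d6:-→d7:-→d8:-→d9:-→d10:-→d11:-→d12:-→d13:H7→d14:-→d15:-→d16:H2→d17:-→d18:-→d19:H3→d20:H1→d21:-→d22:-→d23:-→d24:H4  best=H4
  + 174.47.176.0/24 (H2) depth=24
  - 73.8.86.139/32 clear@32
  - 174.40.0.0/13 clear@13
  ? 161.96.128.0  path d0:H2→d1:-→d2:-→d3:-→d4:-→d5:-→d6:-→d7:-→d8:-→d9:-→d10:-→d11:H7→d12:-→d13:-→d14:-→d15:-→d16:-→d17:-→d18:H5→d19:-→d20:-  best=H5
  + 64.0.0.0/3 (H0) depth=3
  ? 161.96.136.212  path d0:H2→d1:-→d2:-→d3:-→d4:-→d5:-→d6:-→d7:-→d8:-→d9:-→d10:-→d11:H7→d12:-→d13:-→d14:-→d15:-→d16:-→d17:-→d18:H5→d19:-→d20:-  best=H5
  ? 218.190.153.238  path d0:H2→d1:-  best=H2

== LOOKUPS ==
["H1","no-route","H5","H1","H3","H3","H4","H5","H5","H2"]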